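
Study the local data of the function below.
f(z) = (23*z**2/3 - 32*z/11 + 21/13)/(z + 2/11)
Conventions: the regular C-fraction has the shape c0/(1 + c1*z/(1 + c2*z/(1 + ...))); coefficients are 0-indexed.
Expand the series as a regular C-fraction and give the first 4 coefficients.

The regular C-fraction coefficients are [231/26, 3373/462, -896662/779163, 2424702665/697947906].

Taylor coefficients (expand at 0): a_0 = 231/26, a_1 = -3373/52, a_2 = 124465/312, a_3 = -1369115/624.
c0 = a_0 = 231/26. Peel one level at a time: if S = 1 + c*z/S' with S'(0) = 1, then c is the z-coefficient of S and S' = c*z/(S - 1).
S_1 = c0/f = 1 + (3373/462)*z + (448331/53361)*z^2 + ...; c1 = 3373/462.
S_2 = c1*z/(S_1 - 1) = 1 + (-896662/779163)*z + (409365385/102394161)*z^2 + ...; c2 = -896662/779163.
S_3 = c2*z/(S_2 - 1) = 1 + (2424702665/697947906)*z + ...; c3 = 2424702665/697947906.


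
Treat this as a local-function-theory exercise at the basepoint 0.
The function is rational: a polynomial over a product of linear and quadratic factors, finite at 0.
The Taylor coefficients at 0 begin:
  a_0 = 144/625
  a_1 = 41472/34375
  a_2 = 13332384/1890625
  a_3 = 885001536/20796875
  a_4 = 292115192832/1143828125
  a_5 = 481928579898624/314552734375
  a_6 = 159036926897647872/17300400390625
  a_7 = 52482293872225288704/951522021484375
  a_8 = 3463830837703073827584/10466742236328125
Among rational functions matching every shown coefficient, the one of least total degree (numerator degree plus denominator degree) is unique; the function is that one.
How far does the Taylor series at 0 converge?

No rational of total degree below 7 reproduces all 9 coefficients; solving the [0/7] Pade equations on them gives f(d) = -3/(5*(d - 1/6)*(d**2 + 7*d/11 + 5/2)**3), whose expansion matches every shown term.
Denominator factor (d**2 + 7*d/11 + 5/2)^3: discriminant -1161/121, complex-conjugate roots (-7/22) + ((3/22)*sqrt(129))*i and (-7/22) - ((3/22)*sqrt(129))*i; poles of order 3, moduli (1/2)*sqrt(10) and (1/2)*sqrt(10).
Denominator factor (d - 1/6): pole of order 1 at 1/6, modulus 1/6.
The radius of convergence is the smallest modulus among the singular points: 1/6.

The radius of convergence is 1/6.


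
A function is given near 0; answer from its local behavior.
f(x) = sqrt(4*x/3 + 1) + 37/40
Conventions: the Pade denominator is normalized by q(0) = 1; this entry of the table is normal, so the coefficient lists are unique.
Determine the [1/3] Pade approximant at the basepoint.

The Pade approximant has numerator coefficients [77/40, 1328933/733872]; denominator coefficients [1, 18175/30578, -12440/137601, 3160/137601].

Taylor coefficients needed (expand at 0): a_0 = 77/40, a_1 = 2/3, a_2 = -2/9, a_3 = 4/27, a_4 = -10/81.
Write the denominator as Q(x) = 1 + q1*x + q2*x^2 + q3*x^3. Requiring Q*f - P = O(x^5) with deg P <= 1 kills the coefficients of x^2..x^4 in Q*f:
  x^2: a_2 + q1*a_1 + q2*a_0 = 0, i.e. -2/9 + (2/3)*q1 + (77/40)*q2 = 0.
  x^3: a_3 + q1*a_2 + q2*a_1 + q3*a_0 = 0, i.e. 4/27 + (-2/9)*q1 + (2/3)*q2 + (77/40)*q3 = 0.
  x^4: a_4 + q1*a_3 + q2*a_2 + q3*a_1 = 0, i.e. -10/81 + (4/27)*q1 + (-2/9)*q2 + (2/3)*q3 = 0.
Solving this linear system: q1 = 18175/30578, q2 = -12440/137601, q3 = 3160/137601.
The numerator is Q*f truncated at degree 1: P0 = a_0 = 77/40; P1 = a_1 + q1*a_0 = 1328933/733872.


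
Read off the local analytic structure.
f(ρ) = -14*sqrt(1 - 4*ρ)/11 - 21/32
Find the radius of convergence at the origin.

Branch term (-14/11)*sqrt(1 - ρ/(1/4)): its argument vanishes at ρ = 1/4, a square-root branch point, modulus 1/4.
The radius of convergence is the smallest modulus among the singular points: 1/4.

The radius of convergence is 1/4.


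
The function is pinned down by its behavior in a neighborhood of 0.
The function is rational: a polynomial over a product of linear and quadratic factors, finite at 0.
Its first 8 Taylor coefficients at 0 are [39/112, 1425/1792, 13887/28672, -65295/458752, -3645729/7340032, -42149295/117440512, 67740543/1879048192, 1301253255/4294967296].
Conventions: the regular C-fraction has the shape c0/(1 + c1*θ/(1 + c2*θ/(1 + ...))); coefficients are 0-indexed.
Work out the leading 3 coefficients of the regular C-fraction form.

Taylor coefficients (read off): a_0 = 39/112, a_1 = 1425/1792, a_2 = 13887/28672.
c0 = a_0 = 39/112. Peel one level at a time: if S = 1 + c*θ/S' with S'(0) = 1, then c is the θ-coefficient of S and S' = c*θ/(S - 1).
S_1 = c0/f = 1 + (-475/208)*θ + (20681/5408)*θ^2 + ...; c1 = -475/208.
S_2 = c1*θ/(S_1 - 1) = 1 + (20681/12350)*θ + ...; c2 = 20681/12350.

The regular C-fraction coefficients are [39/112, -475/208, 20681/12350].


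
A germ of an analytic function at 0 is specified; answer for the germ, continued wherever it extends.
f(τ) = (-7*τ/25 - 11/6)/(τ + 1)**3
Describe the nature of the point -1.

The denominator factor τ + 1 vanishes at -1 and appears to the power 3; the numerator there equals -233/150, nonzero, and no other factor vanishes.
Hence a pole whose order is the multiplicity, 3.

The point is a pole of order 3.


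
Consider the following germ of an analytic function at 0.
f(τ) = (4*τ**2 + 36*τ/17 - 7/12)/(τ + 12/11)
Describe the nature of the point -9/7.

Denominator factors: τ + 12/11 = -15/77 at τ = -9/7 — none vanishes.
So the germ continues analytically to -9/7.

The point is a regular point.


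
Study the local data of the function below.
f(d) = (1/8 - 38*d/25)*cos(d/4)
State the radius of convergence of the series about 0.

The radius of convergence is infinite.

The factor cos(d/4) is entire and contributes no finite singular point.
The polynomial part has no poles.
No finite singular points: the Taylor series at 0 converges everywhere.


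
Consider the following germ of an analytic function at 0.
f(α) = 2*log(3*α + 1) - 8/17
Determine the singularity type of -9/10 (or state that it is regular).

The point is a regular point.

There is no denominator, hence no pole anywhere.
Branch term log(1 - α/(-1/3)): argument at -9/10 is -17/10, nonzero, so -9/10 is not its branch point (a point on a principal cut is still regular for the continued germ).
So the germ continues analytically to -9/10.


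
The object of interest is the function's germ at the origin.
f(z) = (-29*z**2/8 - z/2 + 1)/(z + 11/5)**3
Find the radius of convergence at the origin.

The radius of convergence is 11/5.

Denominator factor (z + 11/5)^3: pole of order 3 at -11/5, modulus 11/5.
The radius of convergence is the smallest modulus among the singular points: 11/5.


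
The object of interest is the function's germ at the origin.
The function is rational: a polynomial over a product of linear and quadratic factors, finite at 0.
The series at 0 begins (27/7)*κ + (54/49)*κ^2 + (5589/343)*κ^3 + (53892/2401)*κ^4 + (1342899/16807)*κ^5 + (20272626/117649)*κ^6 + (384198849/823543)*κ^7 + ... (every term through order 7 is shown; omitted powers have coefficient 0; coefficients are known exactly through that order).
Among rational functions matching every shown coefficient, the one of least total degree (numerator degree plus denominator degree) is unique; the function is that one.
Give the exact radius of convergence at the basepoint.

The radius of convergence is -2 + (1/2)*sqrt(23).

No rational of total degree below 5 reproduces all 8 coefficients; solving the [1/4] Pade equations on them gives f(κ) = -27*κ/(4*(κ + 1)**2*(κ**2 + 4*κ - 7/4)), whose expansion matches every shown term.
Denominator factor (κ**2 + 4*κ - 7/4): discriminant 23, real irrational roots -2 + (1/2)*sqrt(23) and -2 - (1/2)*sqrt(23); poles of order 1, moduli -2 + (1/2)*sqrt(23) and 2 + (1/2)*sqrt(23).
Denominator factor (κ + 1)^2: pole of order 2 at -1, modulus 1.
The radius of convergence is the smallest modulus among the singular points: -2 + (1/2)*sqrt(23).


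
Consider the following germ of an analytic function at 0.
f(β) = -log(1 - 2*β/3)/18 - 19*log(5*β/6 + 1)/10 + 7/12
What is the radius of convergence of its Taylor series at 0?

Branch term (-19/10)*log(1 - β/(-6/5)): its argument vanishes at β = -6/5, a logarithmic branch point, modulus 6/5.
Branch term (-1/18)*log(1 - β/(3/2)): its argument vanishes at β = 3/2, a logarithmic branch point, modulus 3/2.
The radius of convergence is the smallest modulus among the singular points: 6/5.

The radius of convergence is 6/5.


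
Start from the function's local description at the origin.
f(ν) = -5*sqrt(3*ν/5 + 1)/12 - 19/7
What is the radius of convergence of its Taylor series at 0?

The radius of convergence is 5/3.

Branch term (-5/12)*sqrt(1 - ν/(-5/3)): its argument vanishes at ν = -5/3, a square-root branch point, modulus 5/3.
The radius of convergence is the smallest modulus among the singular points: 5/3.


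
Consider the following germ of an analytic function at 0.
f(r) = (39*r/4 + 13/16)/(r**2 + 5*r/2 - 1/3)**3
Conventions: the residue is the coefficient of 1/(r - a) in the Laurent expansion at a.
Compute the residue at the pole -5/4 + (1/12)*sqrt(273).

The factor r**2 + 5*r/2 - 1/3 splits as (r - a)(r - a') with a = -5/4 + (1/12)*sqrt(273), a' = -5/4 - (1/12)*sqrt(273). At the order-3 pole a set g(r) = (r - a)^3*f(r) = [39*r/4 + 13/16] / (r - a')^3.
Order-3 pole: residue = g''(a)/2; g''(-5/4 + (1/12)*sqrt(273)) = -(432/8281)*sqrt(273), so the residue is -(216/8281)*sqrt(273).

The residue is -(216/8281)*sqrt(273).


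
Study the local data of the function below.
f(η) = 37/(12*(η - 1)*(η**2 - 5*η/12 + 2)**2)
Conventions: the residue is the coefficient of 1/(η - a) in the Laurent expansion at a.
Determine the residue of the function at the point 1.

The residue is 444/961.

At the order-1 pole 1 set g(η) = (η - (1))*f(η) = 37/(12*(η**2 - 5*η/12 + 2)**2).
Simple pole: residue = g(a) at a = 1, which is 444/961.


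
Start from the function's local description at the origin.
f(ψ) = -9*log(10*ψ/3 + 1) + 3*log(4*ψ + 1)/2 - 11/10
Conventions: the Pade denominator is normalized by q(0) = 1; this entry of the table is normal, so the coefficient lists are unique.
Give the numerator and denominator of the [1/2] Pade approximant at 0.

Taylor coefficients needed (expand at 0): a_0 = -11/10, a_1 = -24, a_2 = 38, a_3 = -712/9.
Write the denominator as Q(ψ) = 1 + q1*ψ + q2*ψ^2. Requiring Q*f - P = O(ψ^4) with deg P <= 1 kills the coefficients of ψ^2..ψ^3 in Q*f:
  ψ^2: a_2 + q1*a_1 + q2*a_0 = 0, i.e. 38 + (-24)*q1 + (-11/10)*q2 = 0.
  ψ^3: a_3 + q1*a_2 + q2*a_1 = 0, i.e. -712/9 + (38)*q1 + (-24)*q2 = 0.
Solving this linear system: q1 = 44956/27801, q2 = -6820/9267.
The numerator is Q*f truncated at degree 1: P0 = a_0 = -11/10; P1 = a_1 + q1*a_0 = -3583378/139005.

The Pade approximant has numerator coefficients [-11/10, -3583378/139005]; denominator coefficients [1, 44956/27801, -6820/9267].


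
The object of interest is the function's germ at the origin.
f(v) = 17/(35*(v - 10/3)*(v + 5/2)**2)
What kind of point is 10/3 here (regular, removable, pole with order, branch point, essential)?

The point is a pole of order 1.

The denominator factor v - 10/3 vanishes at 10/3 and appears to the power 1; the numerator there equals 17/35, nonzero, and no other factor vanishes.
Hence a pole whose order is the multiplicity, 1.


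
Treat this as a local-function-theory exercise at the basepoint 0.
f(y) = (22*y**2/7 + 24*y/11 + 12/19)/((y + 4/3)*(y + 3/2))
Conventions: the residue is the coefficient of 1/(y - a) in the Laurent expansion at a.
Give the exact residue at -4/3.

The residue is 87160/4389.

At the order-1 pole -4/3 set g(y) = (y - (-4/3))*f(y) = (22*y**2/7 + 24*y/11 + 12/19)/(y + 3/2).
Simple pole: residue = g(a) at a = -4/3, which is 87160/4389.


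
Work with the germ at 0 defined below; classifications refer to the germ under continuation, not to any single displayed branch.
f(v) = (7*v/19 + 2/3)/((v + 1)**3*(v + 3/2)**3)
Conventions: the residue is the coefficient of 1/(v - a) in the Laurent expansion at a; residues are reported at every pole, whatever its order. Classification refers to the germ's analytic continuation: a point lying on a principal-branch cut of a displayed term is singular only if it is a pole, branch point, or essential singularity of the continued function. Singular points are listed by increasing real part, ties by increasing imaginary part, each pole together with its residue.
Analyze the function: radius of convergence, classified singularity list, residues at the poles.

Denominator factor (v + 1)^3: pole of order 3 at -1, modulus 1.
Denominator factor (v + 3/2)^3: pole of order 3 at -3/2, modulus 3/2.
The radius of convergence is the smallest modulus among the singular points: 1.
At the order-3 pole -3/2 set g(v) = (v - (-3/2))^3*f(v) = (7*v/19 + 2/3)/(v + 1)**3.
Order-3 pole: residue = g''(a)/2; g''(-3/2) = -1504/19, so the residue is -752/19.
At the order-3 pole -1 set g(v) = (v - (-1))^3*f(v) = (7*v/19 + 2/3)/(v + 3/2)**3.
Order-3 pole: residue = g''(a)/2; g''(-1) = 1504/19, so the residue is 752/19.
List the singular points by increasing real part (a conjugate pair: the negative imaginary part first).

Radius of convergence at 0: 1.
At -3/2: a pole of order 3; residue -752/19.
At -1: a pole of order 3; residue 752/19.


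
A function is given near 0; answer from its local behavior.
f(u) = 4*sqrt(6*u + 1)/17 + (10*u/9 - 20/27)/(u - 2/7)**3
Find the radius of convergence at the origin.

The radius of convergence is 1/6.

Denominator factor (u - 2/7)^3: pole of order 3 at 2/7, modulus 2/7.
Branch term (4/17)*sqrt(1 - u/(-1/6)): its argument vanishes at u = -1/6, a square-root branch point, modulus 1/6.
The radius of convergence is the smallest modulus among the singular points: 1/6.


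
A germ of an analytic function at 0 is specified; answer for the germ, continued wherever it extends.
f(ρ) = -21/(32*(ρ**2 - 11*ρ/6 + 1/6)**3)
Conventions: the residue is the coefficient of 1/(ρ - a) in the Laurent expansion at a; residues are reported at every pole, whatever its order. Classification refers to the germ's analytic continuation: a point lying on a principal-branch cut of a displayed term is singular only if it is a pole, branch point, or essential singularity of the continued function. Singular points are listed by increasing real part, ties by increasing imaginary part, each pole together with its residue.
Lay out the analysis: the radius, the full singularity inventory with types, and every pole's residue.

Denominator factor (ρ**2 - 11*ρ/6 + 1/6)^3: discriminant 97/36, real irrational roots 11/12 + (1/12)*sqrt(97) and 11/12 - (1/12)*sqrt(97); poles of order 3, moduli 11/12 + (1/12)*sqrt(97) and 11/12 - (1/12)*sqrt(97).
The radius of convergence is the smallest modulus among the singular points: 11/12 - (1/12)*sqrt(97).
The factor ρ**2 - 11*ρ/6 + 1/6 splits as (ρ - a)(ρ - a') with a = 11/12 - (1/12)*sqrt(97), a' = 11/12 + (1/12)*sqrt(97). At the order-3 pole a set g(ρ) = (ρ - a)^3*f(ρ) = [-21/32] / (ρ - a')^3.
Order-3 pole: residue = g''(a)/2; g''(11/12 - (1/12)*sqrt(97)) = (61236/912673)*sqrt(97), so the residue is (30618/912673)*sqrt(97).
The factor ρ**2 - 11*ρ/6 + 1/6 splits as (ρ - a)(ρ - a') with a = 11/12 + (1/12)*sqrt(97), a' = 11/12 - (1/12)*sqrt(97). At the order-3 pole a set g(ρ) = (ρ - a)^3*f(ρ) = [-21/32] / (ρ - a')^3.
Order-3 pole: residue = g''(a)/2; g''(11/12 + (1/12)*sqrt(97)) = -(61236/912673)*sqrt(97), so the residue is -(30618/912673)*sqrt(97).
List the singular points by increasing real part (a conjugate pair: the negative imaginary part first).

Radius of convergence at 0: 11/12 - (1/12)*sqrt(97).
At 11/12 - (1/12)*sqrt(97): a pole of order 3; residue (30618/912673)*sqrt(97).
At 11/12 + (1/12)*sqrt(97): a pole of order 3; residue -(30618/912673)*sqrt(97).


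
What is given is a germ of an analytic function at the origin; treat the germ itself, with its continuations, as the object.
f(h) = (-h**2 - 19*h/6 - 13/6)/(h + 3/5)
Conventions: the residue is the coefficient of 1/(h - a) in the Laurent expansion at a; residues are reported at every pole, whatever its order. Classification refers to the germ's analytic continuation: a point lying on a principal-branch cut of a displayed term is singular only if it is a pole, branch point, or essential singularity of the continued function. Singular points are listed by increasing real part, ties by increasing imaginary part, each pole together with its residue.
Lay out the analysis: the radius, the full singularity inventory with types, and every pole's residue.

Denominator factor (h + 3/5): pole of order 1 at -3/5, modulus 3/5.
The radius of convergence is the smallest modulus among the singular points: 3/5.
At the order-1 pole -3/5 set g(h) = (h - (-3/5))*f(h) = -h**2 - 19*h/6 - 13/6.
Simple pole: residue = g(a) at a = -3/5, which is -47/75.

Radius of convergence at 0: 3/5.
At -3/5: a pole of order 1; residue -47/75.


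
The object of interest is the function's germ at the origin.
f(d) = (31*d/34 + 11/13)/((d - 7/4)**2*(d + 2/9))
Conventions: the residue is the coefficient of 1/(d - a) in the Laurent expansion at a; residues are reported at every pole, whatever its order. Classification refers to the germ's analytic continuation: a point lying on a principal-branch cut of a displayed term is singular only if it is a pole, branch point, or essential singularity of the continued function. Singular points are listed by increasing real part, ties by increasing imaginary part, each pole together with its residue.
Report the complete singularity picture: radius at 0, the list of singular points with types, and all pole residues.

Denominator factor (d - 7/4)^2: pole of order 2 at 7/4, modulus 7/4.
Denominator factor (d + 2/9): pole of order 1 at -2/9, modulus 2/9.
The radius of convergence is the smallest modulus among the singular points: 2/9.
At the order-1 pole -2/9 set g(d) = (d - (-2/9))*f(d) = (31*d/34 + 11/13)/(d - 7/4)**2.
Simple pole: residue = g(a) at a = -2/9, which is 184320/1114061.
At the order-2 pole 7/4 set g(d) = (d - (7/4))^2*f(d) = (31*d/34 + 11/13)/(d + 2/9).
Order-2 pole: residue = g'(a); g'(7/4) = -184320/1114061, so the residue is -184320/1114061.
List the singular points by increasing real part (a conjugate pair: the negative imaginary part first).

Radius of convergence at 0: 2/9.
At -2/9: a pole of order 1; residue 184320/1114061.
At 7/4: a pole of order 2; residue -184320/1114061.


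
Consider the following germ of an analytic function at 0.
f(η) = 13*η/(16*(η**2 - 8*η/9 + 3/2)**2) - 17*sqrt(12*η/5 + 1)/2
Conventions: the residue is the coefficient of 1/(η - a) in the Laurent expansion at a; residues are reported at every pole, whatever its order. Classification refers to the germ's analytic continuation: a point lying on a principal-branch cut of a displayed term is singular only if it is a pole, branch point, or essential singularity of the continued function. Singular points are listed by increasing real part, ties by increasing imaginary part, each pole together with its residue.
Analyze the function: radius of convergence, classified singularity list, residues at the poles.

Radius of convergence at 0: 5/12.
At -5/12: an algebraic (square-root) branch point.
At (4/9) - ((1/18)*sqrt(422))*i: a pole of order 2; residue ((1053/356168)*sqrt(422))*i.
At (4/9) + ((1/18)*sqrt(422))*i: a pole of order 2; residue -((1053/356168)*sqrt(422))*i.

Denominator factor (η**2 - 8*η/9 + 3/2)^2: discriminant -422/81, complex-conjugate roots (4/9) + ((1/18)*sqrt(422))*i and (4/9) - ((1/18)*sqrt(422))*i; poles of order 2, moduli (1/2)*sqrt(6) and (1/2)*sqrt(6).
Branch term (-17/2)*sqrt(1 - η/(-5/12)): its argument vanishes at η = -5/12, a square-root branch point, modulus 5/12.
The radius of convergence is the smallest modulus among the singular points: 5/12.
The branch term is analytic at (4/9) - ((1/18)*sqrt(422))*i and contributes nothing to the residue; only the rational part matters.
The factor η**2 - 8*η/9 + 3/2 splits as (η - a)(η - a') with a = (4/9) - ((1/18)*sqrt(422))*i, a' = (4/9) + ((1/18)*sqrt(422))*i. At the order-2 pole a set g(η) = (η - a)^2*(rational part) = [13*η/16] / (η - a')^2.
Order-2 pole: residue = g'(a); g'((4/9) - ((1/18)*sqrt(422))*i) = ((1053/356168)*sqrt(422))*i, so the residue is ((1053/356168)*sqrt(422))*i.
The branch term is analytic at (4/9) + ((1/18)*sqrt(422))*i and contributes nothing to the residue; only the rational part matters.
The factor η**2 - 8*η/9 + 3/2 splits as (η - a)(η - a') with a = (4/9) + ((1/18)*sqrt(422))*i, a' = (4/9) - ((1/18)*sqrt(422))*i. At the order-2 pole a set g(η) = (η - a)^2*(rational part) = [13*η/16] / (η - a')^2.
Order-2 pole: residue = g'(a); g'((4/9) + ((1/18)*sqrt(422))*i) = -((1053/356168)*sqrt(422))*i, so the residue is -((1053/356168)*sqrt(422))*i.
List the singular points by increasing real part (a conjugate pair: the negative imaginary part first).


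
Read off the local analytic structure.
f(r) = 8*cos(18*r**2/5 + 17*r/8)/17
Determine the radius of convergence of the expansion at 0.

The factor cos(18*r**2/5 + 17*r/8) is entire and contributes no finite singular point.
The polynomial part has no poles.
No finite singular points: the Taylor series at 0 converges everywhere.

The radius of convergence is infinite.


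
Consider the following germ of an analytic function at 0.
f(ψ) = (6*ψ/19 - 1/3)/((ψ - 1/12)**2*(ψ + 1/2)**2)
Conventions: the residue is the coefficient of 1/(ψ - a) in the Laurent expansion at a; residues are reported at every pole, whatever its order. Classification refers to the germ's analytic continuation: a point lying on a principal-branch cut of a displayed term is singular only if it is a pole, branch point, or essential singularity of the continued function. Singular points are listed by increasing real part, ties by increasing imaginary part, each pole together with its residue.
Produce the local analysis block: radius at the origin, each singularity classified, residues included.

Radius of convergence at 0: 1/12.
At -1/2: a pole of order 2; residue -3744/931.
At 1/12: a pole of order 2; residue 3744/931.

Denominator factor (ψ - 1/12)^2: pole of order 2 at 1/12, modulus 1/12.
Denominator factor (ψ + 1/2)^2: pole of order 2 at -1/2, modulus 1/2.
The radius of convergence is the smallest modulus among the singular points: 1/12.
At the order-2 pole -1/2 set g(ψ) = (ψ - (-1/2))^2*f(ψ) = (6*ψ/19 - 1/3)/(ψ - 1/12)**2.
Order-2 pole: residue = g'(a); g'(-1/2) = -3744/931, so the residue is -3744/931.
At the order-2 pole 1/12 set g(ψ) = (ψ - (1/12))^2*f(ψ) = (6*ψ/19 - 1/3)/(ψ + 1/2)**2.
Order-2 pole: residue = g'(a); g'(1/12) = 3744/931, so the residue is 3744/931.
List the singular points by increasing real part (a conjugate pair: the negative imaginary part first).


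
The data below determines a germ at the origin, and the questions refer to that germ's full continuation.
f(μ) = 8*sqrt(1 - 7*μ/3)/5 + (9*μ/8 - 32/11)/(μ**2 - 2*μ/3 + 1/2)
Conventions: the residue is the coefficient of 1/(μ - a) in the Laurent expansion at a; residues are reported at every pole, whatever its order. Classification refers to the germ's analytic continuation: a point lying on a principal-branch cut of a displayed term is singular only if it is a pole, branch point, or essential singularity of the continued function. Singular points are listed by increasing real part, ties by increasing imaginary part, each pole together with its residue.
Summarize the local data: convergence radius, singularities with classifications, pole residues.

Denominator factor (μ**2 - 2*μ/3 + 1/2): discriminant -14/9, complex-conjugate roots (1/3) + ((1/6)*sqrt(14))*i and (1/3) - ((1/6)*sqrt(14))*i; poles of order 1, moduli (1/2)*sqrt(2) and (1/2)*sqrt(2).
Branch term (8/5)*sqrt(1 - μ/(3/7)): its argument vanishes at μ = 3/7, a square-root branch point, modulus 3/7.
The radius of convergence is the smallest modulus among the singular points: 3/7.
The branch term is analytic at (1/3) - ((1/6)*sqrt(14))*i and contributes nothing to the residue; only the rational part matters.
The factor μ**2 - 2*μ/3 + 1/2 splits as (μ - a)(μ - a') with a = (1/3) - ((1/6)*sqrt(14))*i, a' = (1/3) + ((1/6)*sqrt(14))*i. At the order-1 pole a set g(μ) = (μ - a)*(rational part) = [9*μ/8 - 32/11] / (μ - a').
Simple pole: residue = g(a) at a = (1/3) - ((1/6)*sqrt(14))*i, which is (9/16) - ((669/1232)*sqrt(14))*i.
The branch term is analytic at (1/3) + ((1/6)*sqrt(14))*i and contributes nothing to the residue; only the rational part matters.
The factor μ**2 - 2*μ/3 + 1/2 splits as (μ - a)(μ - a') with a = (1/3) + ((1/6)*sqrt(14))*i, a' = (1/3) - ((1/6)*sqrt(14))*i. At the order-1 pole a set g(μ) = (μ - a)*(rational part) = [9*μ/8 - 32/11] / (μ - a').
Simple pole: residue = g(a) at a = (1/3) + ((1/6)*sqrt(14))*i, which is (9/16) + ((669/1232)*sqrt(14))*i.
List the singular points by increasing real part (a conjugate pair: the negative imaginary part first).

Radius of convergence at 0: 3/7.
At (1/3) - ((1/6)*sqrt(14))*i: a pole of order 1; residue (9/16) - ((669/1232)*sqrt(14))*i.
At (1/3) + ((1/6)*sqrt(14))*i: a pole of order 1; residue (9/16) + ((669/1232)*sqrt(14))*i.
At 3/7: an algebraic (square-root) branch point.


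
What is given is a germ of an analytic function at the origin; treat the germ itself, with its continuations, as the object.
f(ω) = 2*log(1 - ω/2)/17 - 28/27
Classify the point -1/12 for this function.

There is no denominator, hence no pole anywhere.
Branch term log(1 - ω/(2)): argument at -1/12 is 25/24, nonzero, so -1/12 is not its branch point (a point on a principal cut is still regular for the continued germ).
So the germ continues analytically to -1/12.

The point is a regular point.


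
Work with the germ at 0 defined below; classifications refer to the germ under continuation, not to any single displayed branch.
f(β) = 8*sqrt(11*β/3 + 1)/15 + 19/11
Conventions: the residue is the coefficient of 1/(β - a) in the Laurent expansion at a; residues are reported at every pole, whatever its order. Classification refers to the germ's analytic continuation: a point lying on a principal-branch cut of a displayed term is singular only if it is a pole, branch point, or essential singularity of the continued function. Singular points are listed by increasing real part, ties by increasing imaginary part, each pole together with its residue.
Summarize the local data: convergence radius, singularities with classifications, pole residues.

Branch term (8/15)*sqrt(1 - β/(-3/11)): its argument vanishes at β = -3/11, a square-root branch point, modulus 3/11.
The radius of convergence is the smallest modulus among the singular points: 3/11.

Radius of convergence at 0: 3/11.
At -3/11: an algebraic (square-root) branch point.


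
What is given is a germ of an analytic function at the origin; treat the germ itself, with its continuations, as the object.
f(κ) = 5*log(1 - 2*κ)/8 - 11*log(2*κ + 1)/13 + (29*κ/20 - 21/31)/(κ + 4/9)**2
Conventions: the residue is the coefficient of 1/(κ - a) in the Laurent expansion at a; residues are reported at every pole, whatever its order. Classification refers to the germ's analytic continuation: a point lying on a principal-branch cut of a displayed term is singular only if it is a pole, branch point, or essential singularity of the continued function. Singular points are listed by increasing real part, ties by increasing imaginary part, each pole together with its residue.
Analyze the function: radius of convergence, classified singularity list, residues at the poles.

Denominator factor (κ + 4/9)^2: pole of order 2 at -4/9, modulus 4/9.
Branch term (5/8)*log(1 - κ/(1/2)): its argument vanishes at κ = 1/2, a logarithmic branch point, modulus 1/2.
Branch term (-11/13)*log(1 - κ/(-1/2)): its argument vanishes at κ = -1/2, a logarithmic branch point, modulus 1/2.
The radius of convergence is the smallest modulus among the singular points: 4/9.
The branch terms are analytic at -4/9 and contribute nothing to the residue; only the rational part matters.
At the order-2 pole -4/9 set g(κ) = (κ - (-4/9))^2*(rational part) = 29*κ/20 - 21/31.
Order-2 pole: residue = g'(a); g'(-4/9) = 29/20, so the residue is 29/20.
List the singular points by increasing real part (a conjugate pair: the negative imaginary part first).

Radius of convergence at 0: 4/9.
At -1/2: a logarithmic branch point.
At -4/9: a pole of order 2; residue 29/20.
At 1/2: a logarithmic branch point.


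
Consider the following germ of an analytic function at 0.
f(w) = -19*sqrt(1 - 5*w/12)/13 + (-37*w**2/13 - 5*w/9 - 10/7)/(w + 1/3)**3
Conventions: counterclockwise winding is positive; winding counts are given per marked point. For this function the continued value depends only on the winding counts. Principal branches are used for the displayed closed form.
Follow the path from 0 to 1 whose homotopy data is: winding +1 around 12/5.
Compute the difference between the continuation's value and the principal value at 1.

The rational part is single-valued and drops out of the difference; each branch term changes only by its own monodromy.
(-19/13)*sqrt(1 - w/(12/5)): winding +1 is odd, the square root flips sign, contributing -2*(-19/13)*sqrt(1 - (1)/(12/5)) = -2*(-19/13)*sqrt(7/12) = (19/39)*sqrt(21).
Summing the contributions at w = 1 gives (19/39)*sqrt(21).

Continued minus principal equals (19/39)*sqrt(21).


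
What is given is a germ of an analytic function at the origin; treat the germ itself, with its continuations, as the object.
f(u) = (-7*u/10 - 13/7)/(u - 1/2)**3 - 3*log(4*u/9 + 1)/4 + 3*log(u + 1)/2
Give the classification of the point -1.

The term (3/2)*log(1 - u/(-1)) has argument 1 - -1/(-1) = 0 at -1: a logarithmic (infinitely-sheeted) branch point; the remaining terms are analytic or single-valued there.

The point is a logarithmic branch point.


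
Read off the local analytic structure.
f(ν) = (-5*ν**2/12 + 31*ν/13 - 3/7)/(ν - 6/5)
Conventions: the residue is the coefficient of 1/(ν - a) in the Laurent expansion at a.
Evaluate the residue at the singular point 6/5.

At the order-1 pole 6/5 set g(ν) = (ν - (6/5))*f(ν) = -5*ν**2/12 + 31*ν/13 - 3/7.
Simple pole: residue = g(a) at a = 6/5, which is 834/455.

The residue is 834/455.


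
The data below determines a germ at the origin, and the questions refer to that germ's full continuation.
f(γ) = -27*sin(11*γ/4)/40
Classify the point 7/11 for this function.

The point is a regular point.

There is no denominator, hence no pole anywhere.
The factor -sin(11*γ/4) is entire.
So the germ continues analytically to 7/11.


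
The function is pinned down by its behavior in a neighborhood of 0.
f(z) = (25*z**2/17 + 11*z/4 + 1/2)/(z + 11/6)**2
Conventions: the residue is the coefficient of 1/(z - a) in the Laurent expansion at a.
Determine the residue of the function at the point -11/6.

At the order-2 pole -11/6 set g(z) = (z - (-11/6))^2*f(z) = 25*z**2/17 + 11*z/4 + 1/2.
Order-2 pole: residue = g'(a); g'(-11/6) = -539/204, so the residue is -539/204.

The residue is -539/204.


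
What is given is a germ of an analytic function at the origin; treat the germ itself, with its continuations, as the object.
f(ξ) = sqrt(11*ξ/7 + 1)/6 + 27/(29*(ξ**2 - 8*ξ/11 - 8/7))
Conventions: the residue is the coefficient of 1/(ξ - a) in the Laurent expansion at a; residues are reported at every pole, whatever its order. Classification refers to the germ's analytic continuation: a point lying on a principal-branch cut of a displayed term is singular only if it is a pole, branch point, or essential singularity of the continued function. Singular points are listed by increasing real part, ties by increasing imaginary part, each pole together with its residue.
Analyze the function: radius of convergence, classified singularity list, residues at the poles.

Radius of convergence at 0: 7/11.
At 4/11 - (6/77)*sqrt(210): a pole of order 1; residue -(33/1160)*sqrt(210).
At -7/11: an algebraic (square-root) branch point.
At 4/11 + (6/77)*sqrt(210): a pole of order 1; residue (33/1160)*sqrt(210).

Denominator factor (ξ**2 - 8*ξ/11 - 8/7): discriminant 4320/847, real irrational roots 4/11 + (6/77)*sqrt(210) and 4/11 - (6/77)*sqrt(210); poles of order 1, moduli 4/11 + (6/77)*sqrt(210) and -4/11 + (6/77)*sqrt(210).
Branch term (1/6)*sqrt(1 - ξ/(-7/11)): its argument vanishes at ξ = -7/11, a square-root branch point, modulus 7/11.
The radius of convergence is the smallest modulus among the singular points: 7/11.
The branch term is analytic at 4/11 - (6/77)*sqrt(210) and contributes nothing to the residue; only the rational part matters.
The factor ξ**2 - 8*ξ/11 - 8/7 splits as (ξ - a)(ξ - a') with a = 4/11 - (6/77)*sqrt(210), a' = 4/11 + (6/77)*sqrt(210). At the order-1 pole a set g(ξ) = (ξ - a)*(rational part) = [27/29] / (ξ - a').
Simple pole: residue = g(a) at a = 4/11 - (6/77)*sqrt(210), which is -(33/1160)*sqrt(210).
The branch term is analytic at 4/11 + (6/77)*sqrt(210) and contributes nothing to the residue; only the rational part matters.
The factor ξ**2 - 8*ξ/11 - 8/7 splits as (ξ - a)(ξ - a') with a = 4/11 + (6/77)*sqrt(210), a' = 4/11 - (6/77)*sqrt(210). At the order-1 pole a set g(ξ) = (ξ - a)*(rational part) = [27/29] / (ξ - a').
Simple pole: residue = g(a) at a = 4/11 + (6/77)*sqrt(210), which is (33/1160)*sqrt(210).
List the singular points by increasing real part (a conjugate pair: the negative imaginary part first).


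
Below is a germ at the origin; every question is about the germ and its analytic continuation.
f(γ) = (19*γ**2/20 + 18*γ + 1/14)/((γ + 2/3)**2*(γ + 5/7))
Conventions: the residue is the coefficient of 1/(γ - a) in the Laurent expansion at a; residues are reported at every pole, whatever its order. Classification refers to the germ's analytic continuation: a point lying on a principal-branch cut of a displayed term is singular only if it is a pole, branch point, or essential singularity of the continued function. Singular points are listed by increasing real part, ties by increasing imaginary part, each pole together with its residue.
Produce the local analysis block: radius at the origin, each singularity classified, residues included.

Radius of convergence at 0: 2/3.
At -5/7: a pole of order 1; residue -21699/4.
At -2/3: a pole of order 2; residue 54257/10.

Denominator factor (γ + 2/3)^2: pole of order 2 at -2/3, modulus 2/3.
Denominator factor (γ + 5/7): pole of order 1 at -5/7, modulus 5/7.
The radius of convergence is the smallest modulus among the singular points: 2/3.
At the order-1 pole -5/7 set g(γ) = (γ - (-5/7))*f(γ) = (19*γ**2/20 + 18*γ + 1/14)/(γ + 2/3)**2.
Simple pole: residue = g(a) at a = -5/7, which is -21699/4.
At the order-2 pole -2/3 set g(γ) = (γ - (-2/3))^2*f(γ) = (19*γ**2/20 + 18*γ + 1/14)/(γ + 5/7).
Order-2 pole: residue = g'(a); g'(-2/3) = 54257/10, so the residue is 54257/10.
List the singular points by increasing real part (a conjugate pair: the negative imaginary part first).


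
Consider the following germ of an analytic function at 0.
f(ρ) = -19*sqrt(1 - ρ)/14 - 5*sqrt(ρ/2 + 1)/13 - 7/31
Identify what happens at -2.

The point is an algebraic (square-root) branch point.

The term (-5/13)*sqrt(1 - ρ/(-2)) has argument 1 - -2/(-2) = 0 at -2: a square-root (algebraic, two-sheeted) branch point; the remaining terms are analytic or single-valued there.


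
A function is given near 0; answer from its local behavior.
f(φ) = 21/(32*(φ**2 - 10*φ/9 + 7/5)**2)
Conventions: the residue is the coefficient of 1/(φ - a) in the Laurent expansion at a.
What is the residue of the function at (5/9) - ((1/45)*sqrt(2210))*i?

The residue is ((76545/25006592)*sqrt(2210))*i.

The factor φ**2 - 10*φ/9 + 7/5 splits as (φ - a)(φ - a') with a = (5/9) - ((1/45)*sqrt(2210))*i, a' = (5/9) + ((1/45)*sqrt(2210))*i. At the order-2 pole a set g(φ) = (φ - a)^2*f(φ) = [21/32] / (φ - a')^2.
Order-2 pole: residue = g'(a); g'((5/9) - ((1/45)*sqrt(2210))*i) = ((76545/25006592)*sqrt(2210))*i, so the residue is ((76545/25006592)*sqrt(2210))*i.


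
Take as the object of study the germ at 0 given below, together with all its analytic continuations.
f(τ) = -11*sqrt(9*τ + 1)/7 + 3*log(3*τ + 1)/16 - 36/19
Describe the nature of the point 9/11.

There is no denominator, hence no pole anywhere.
Branch term log(1 - τ/(-1/3)): argument at 9/11 is 38/11, nonzero, so 9/11 is not its branch point (a point on a principal cut is still regular for the continued germ).
Branch term sqrt(1 - τ/(-1/9)): argument at 9/11 is 92/11, nonzero, so 9/11 is not its branch point (a point on a principal cut is still regular for the continued germ).
So the germ continues analytically to 9/11.

The point is a regular point.


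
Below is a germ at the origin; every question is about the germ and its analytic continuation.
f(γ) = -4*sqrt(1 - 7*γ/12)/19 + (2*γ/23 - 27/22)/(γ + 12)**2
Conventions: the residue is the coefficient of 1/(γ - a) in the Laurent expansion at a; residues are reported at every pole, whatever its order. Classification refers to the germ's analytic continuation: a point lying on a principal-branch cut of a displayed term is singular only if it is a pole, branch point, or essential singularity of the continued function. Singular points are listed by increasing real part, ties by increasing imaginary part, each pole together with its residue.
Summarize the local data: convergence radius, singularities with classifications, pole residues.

Denominator factor (γ + 12)^2: pole of order 2 at -12, modulus 12.
Branch term (-4/19)*sqrt(1 - γ/(12/7)): its argument vanishes at γ = 12/7, a square-root branch point, modulus 12/7.
The radius of convergence is the smallest modulus among the singular points: 12/7.
The branch term is analytic at -12 and contributes nothing to the residue; only the rational part matters.
At the order-2 pole -12 set g(γ) = (γ - (-12))^2*(rational part) = 2*γ/23 - 27/22.
Order-2 pole: residue = g'(a); g'(-12) = 2/23, so the residue is 2/23.
List the singular points by increasing real part (a conjugate pair: the negative imaginary part first).

Radius of convergence at 0: 12/7.
At -12: a pole of order 2; residue 2/23.
At 12/7: an algebraic (square-root) branch point.


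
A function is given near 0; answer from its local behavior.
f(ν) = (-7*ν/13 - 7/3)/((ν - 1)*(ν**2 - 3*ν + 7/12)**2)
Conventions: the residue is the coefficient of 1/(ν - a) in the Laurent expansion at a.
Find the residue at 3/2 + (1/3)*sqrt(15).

The residue is 2688/3757 - (6447/75140)*sqrt(15).

The factor ν**2 - 3*ν + 7/12 splits as (ν - a)(ν - a') with a = 3/2 + (1/3)*sqrt(15), a' = 3/2 - (1/3)*sqrt(15). At the order-2 pole a set g(ν) = (ν - a)^2*f(ν) = [(-7*ν/13 - 7/3)/(ν - 1)] / (ν - a')^2.
Order-2 pole: residue = g'(a); g'(3/2 + (1/3)*sqrt(15)) = 2688/3757 - (6447/75140)*sqrt(15), so the residue is 2688/3757 - (6447/75140)*sqrt(15).


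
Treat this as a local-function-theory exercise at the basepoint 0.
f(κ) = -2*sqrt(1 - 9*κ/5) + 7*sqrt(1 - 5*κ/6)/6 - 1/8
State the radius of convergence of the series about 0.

Branch term (-2)*sqrt(1 - κ/(5/9)): its argument vanishes at κ = 5/9, a square-root branch point, modulus 5/9.
Branch term (7/6)*sqrt(1 - κ/(6/5)): its argument vanishes at κ = 6/5, a square-root branch point, modulus 6/5.
The radius of convergence is the smallest modulus among the singular points: 5/9.

The radius of convergence is 5/9.


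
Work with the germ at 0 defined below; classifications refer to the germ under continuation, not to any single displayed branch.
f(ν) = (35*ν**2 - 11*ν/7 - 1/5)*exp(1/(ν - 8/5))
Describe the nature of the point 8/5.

The point is an essential singularity.

The exponent 1/(ν - (8/5)) has a pole at 8/5, so exp(1/(ν - (8/5))) takes every nonzero value near it: an essential singularity (not a pole of any order).


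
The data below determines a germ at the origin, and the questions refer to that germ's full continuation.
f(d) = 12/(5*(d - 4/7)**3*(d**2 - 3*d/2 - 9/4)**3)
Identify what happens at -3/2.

The point is a regular point.

Denominator factors: d - 4/7 = -29/14 at d = -3/2; d**2 - 3*d/2 - 9/4 = 9/4 at d = -3/2 — none vanishes.
So the germ continues analytically to -3/2.


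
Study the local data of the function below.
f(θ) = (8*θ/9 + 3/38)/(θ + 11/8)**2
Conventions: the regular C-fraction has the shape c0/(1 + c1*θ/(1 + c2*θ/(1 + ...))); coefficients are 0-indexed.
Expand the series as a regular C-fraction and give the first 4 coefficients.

Taylor coefficients (expand at 0): a_0 = 96/2299, a_1 = 93184/227601, a_2 = -1546240/2503611, a_3 = 6258688/9179907.
c0 = a_0 = 96/2299. Peel one level at a time: if S = 1 + c*θ/S' with S'(0) = 1, then c is the θ-coefficient of S and S' = c*θ/(S - 1).
S_1 = c0/f = 1 + (-2912/297)*θ + (9784384/88209)*θ^2 + ...; c1 = -2912/297.
S_2 = c1*θ/(S_1 - 1) = 1 + (305762/27027)*θ + (611524/1002001)*θ^2 + ...; c2 = 305762/27027.
S_3 = c2*θ/(S_2 - 1) = 1 + (-54/1001)*θ + ...; c3 = -54/1001.

The regular C-fraction coefficients are [96/2299, -2912/297, 305762/27027, -54/1001].
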